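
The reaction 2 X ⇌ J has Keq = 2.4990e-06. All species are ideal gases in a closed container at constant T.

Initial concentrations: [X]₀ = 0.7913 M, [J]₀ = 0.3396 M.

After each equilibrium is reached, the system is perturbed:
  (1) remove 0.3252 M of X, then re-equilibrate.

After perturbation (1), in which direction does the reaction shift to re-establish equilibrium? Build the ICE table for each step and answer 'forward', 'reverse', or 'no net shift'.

Direction: reverse

Q₀ = 0.5424 vs Keq = 2.4990e-06 ⇒ Q>K, reverse
Step 1:
                   X          J
  Initial     0.7913     0.3396
  Change      0.6792    -0.3396
  Equil         1.47 5.4037e-06
  solve Keq expr → x = -0.3396; check Q = 2.4990e-06
Then remove 0.3252 M of X.
Step 2:
                   X          J
  Initial      1.145 5.4037e-06
  Change  4.2515e-06 -2.1258e-06
  Equil        1.145 3.2779e-06
  solve Keq expr → x = -2.1258e-06; check Q = 2.4990e-06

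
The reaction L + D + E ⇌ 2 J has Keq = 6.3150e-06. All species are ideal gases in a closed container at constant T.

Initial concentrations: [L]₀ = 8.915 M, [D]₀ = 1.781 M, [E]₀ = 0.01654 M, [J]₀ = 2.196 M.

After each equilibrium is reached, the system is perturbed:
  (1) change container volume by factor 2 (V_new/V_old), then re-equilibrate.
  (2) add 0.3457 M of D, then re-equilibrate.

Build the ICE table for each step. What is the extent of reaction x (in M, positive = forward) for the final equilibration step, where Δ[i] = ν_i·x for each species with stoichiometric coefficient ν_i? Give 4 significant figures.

Q₀ = 18.36 vs Keq = 6.3150e-06 ⇒ Q>K, reverse
Step 1:
                  L         D         E         J
  init        8.915     1.781   0.01654     2.196
  Δ           1.091     1.091     1.091    -2.182
  eq          10.01     2.872     1.107   0.01418
  solve Keq expr → x = -1.091; check Q = 6.3150e-06
Then change container volume by factor 2 (V_new/V_old).
Step 2:
                  L         D         E         J
  init        5.003     1.436    0.5537  0.007088
  Δ        0.001035  0.001035  0.001035 -0.002069
  eq          5.004     1.437    0.5548  0.005019
  solve Keq expr → x = -0.001035; check Q = 6.3150e-06
Then add 0.3457 M of D.
Step 3:
                  L         D         E         J
  init        5.004     1.783    0.5548  0.005019
  Δ       -2.8459e-04 -2.8459e-04 -2.8459e-04 5.6918e-04
  eq          5.004     1.782    0.5545  0.005588
  solve Keq expr → x = 2.8459e-04; check Q = 6.3150e-06

x = 2.8459e-04 M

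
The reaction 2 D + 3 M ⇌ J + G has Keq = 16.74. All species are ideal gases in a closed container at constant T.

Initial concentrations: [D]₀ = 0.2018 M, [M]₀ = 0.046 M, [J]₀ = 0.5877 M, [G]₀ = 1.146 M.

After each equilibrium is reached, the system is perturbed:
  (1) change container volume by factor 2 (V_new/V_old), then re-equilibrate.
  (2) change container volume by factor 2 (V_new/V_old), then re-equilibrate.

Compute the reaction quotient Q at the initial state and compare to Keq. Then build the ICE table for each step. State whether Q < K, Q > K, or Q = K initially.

Q₀ = 1.6991e+05; Q > K (proceeds reverse)

Q₀ = 1.6991e+05 vs Keq = 16.74 ⇒ Q>K, reverse
Step 1:
                    D           M           J           G
  I            0.2018       0.046      0.5877       1.146
  C            0.2889      0.4333     -0.1444     -0.1444
  E            0.4907      0.4793      0.4433       1.002
  solve Keq expr → x = -0.1444; check Q = 16.74
Then change container volume by factor 2 (V_new/V_old).
Step 2:
                    D           M           J           G
  I            0.2453      0.2397      0.2216      0.5008
  C           0.08067       0.121    -0.04033    -0.04033
  E             0.326      0.3607      0.1813      0.4604
  solve Keq expr → x = -0.04033; check Q = 16.74
Then change container volume by factor 2 (V_new/V_old).
Step 3:
                    D           M           J           G
  I             0.163      0.1803     0.09065      0.2302
  C           0.05172     0.07757    -0.02586    -0.02586
  E            0.2147      0.2579     0.06479      0.2044
  solve Keq expr → x = -0.02586; check Q = 16.74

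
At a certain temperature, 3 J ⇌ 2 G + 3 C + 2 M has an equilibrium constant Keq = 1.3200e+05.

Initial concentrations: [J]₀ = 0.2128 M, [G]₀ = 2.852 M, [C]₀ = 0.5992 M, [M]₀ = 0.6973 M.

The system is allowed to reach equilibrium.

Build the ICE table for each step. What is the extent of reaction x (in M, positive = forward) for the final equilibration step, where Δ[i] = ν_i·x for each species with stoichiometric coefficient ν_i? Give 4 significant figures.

Q₀ = 88.3 vs Keq = 1.3200e+05 ⇒ Q<K, forward
Step 1:
                  J         G         C         M
  init       0.2128     2.852    0.5992    0.6973
  Δ         -0.1849    0.1233    0.1849    0.1233
  eq        0.02792     2.975    0.7841    0.8206
  solve Keq expr → x = 0.06163; check Q = 1.3200e+05

x = 0.06163 M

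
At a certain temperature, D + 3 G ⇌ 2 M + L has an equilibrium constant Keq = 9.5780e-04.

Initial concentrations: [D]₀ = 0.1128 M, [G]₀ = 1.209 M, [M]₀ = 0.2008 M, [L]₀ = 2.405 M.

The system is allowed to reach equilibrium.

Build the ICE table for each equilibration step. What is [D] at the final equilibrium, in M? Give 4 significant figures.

Q₀ = 0.4865 vs Keq = 9.5780e-04 ⇒ Q>K, reverse
Step 1:
                   D          G          M          L
  I           0.1128      1.209     0.2008      2.405
  C          0.09206     0.2762    -0.1841   -0.09206
  E           0.2049      1.485    0.01667      2.313
  solve Keq expr → x = -0.09206; check Q = 9.5780e-04

[D]_eq = 0.2049 M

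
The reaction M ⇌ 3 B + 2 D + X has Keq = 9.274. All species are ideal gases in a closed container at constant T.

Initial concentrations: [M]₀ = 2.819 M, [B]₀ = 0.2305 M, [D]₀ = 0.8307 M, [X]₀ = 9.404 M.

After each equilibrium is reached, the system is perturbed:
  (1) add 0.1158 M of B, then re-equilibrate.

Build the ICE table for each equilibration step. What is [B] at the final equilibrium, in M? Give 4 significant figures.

Q₀ = 0.02819 vs Keq = 9.274 ⇒ Q<K, forward
Step 1:
                    M           B           D           X
  I             2.819      0.2305      0.8307       9.404
  C           -0.2821      0.8463      0.5642      0.2821
  E             2.537       1.077       1.395       9.686
  solve Keq expr → x = 0.2821; check Q = 9.274
Then add 0.1158 M of B.
Step 2:
                    M           B           D           X
  I             2.537       1.193       1.395       9.686
  C           0.02727     -0.0818    -0.05453    -0.02727
  E             2.564       1.111        1.34       9.659
  solve Keq expr → x = -0.02727; check Q = 9.274

[B]_eq = 1.111 M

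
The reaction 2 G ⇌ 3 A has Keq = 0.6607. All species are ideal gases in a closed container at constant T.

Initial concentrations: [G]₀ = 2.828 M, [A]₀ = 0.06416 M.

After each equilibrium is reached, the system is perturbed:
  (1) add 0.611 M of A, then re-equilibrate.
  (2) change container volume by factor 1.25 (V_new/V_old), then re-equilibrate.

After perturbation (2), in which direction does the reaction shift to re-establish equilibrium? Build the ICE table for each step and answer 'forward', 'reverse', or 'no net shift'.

Direction: forward

Q₀ = 3.3024e-05 vs Keq = 0.6607 ⇒ Q<K, forward
Step 1:
                  G         A
  init        2.828   0.06416
  Δ         -0.8669       1.3
  eq          1.961     1.365
  solve Keq expr → x = 0.4335; check Q = 0.6607
Then add 0.611 M of A.
Step 2:
                  G         A
  init        1.961     1.976
  Δ           0.313   -0.4694
  eq          2.274     1.506
  solve Keq expr → x = -0.1565; check Q = 0.6607
Then change container volume by factor 1.25 (V_new/V_old).
Step 3:
                  G         A
  init        1.819     1.205
  Δ        -0.04704   0.07057
  eq          1.772     1.275
  solve Keq expr → x = 0.02352; check Q = 0.6607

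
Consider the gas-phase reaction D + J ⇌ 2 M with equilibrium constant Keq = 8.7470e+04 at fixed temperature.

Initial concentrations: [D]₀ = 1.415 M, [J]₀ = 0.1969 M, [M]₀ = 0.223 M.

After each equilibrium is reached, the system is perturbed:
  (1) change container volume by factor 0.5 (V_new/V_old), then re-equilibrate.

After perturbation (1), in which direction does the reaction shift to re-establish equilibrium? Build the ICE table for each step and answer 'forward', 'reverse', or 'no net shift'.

Q₀ = 0.1785 vs Keq = 8.7470e+04 ⇒ Q<K, forward
Step 1:
                    D           J           M
  Initial       1.415      0.1969       0.223
  Change      -0.1969     -0.1969      0.3938
  Equil         1.218  3.5706e-06      0.6168
  solve Keq expr → x = 0.1969; check Q = 8.7470e+04
Then change container volume by factor 0.5 (V_new/V_old).
Step 2:
                    D           J           M
  Initial       2.436  7.1411e-06       1.234
  Change            0           0           0
  Equil         2.436  7.1411e-06       1.234
  solve Keq expr → x = 0; check Q = 8.7470e+04

Direction: no net shift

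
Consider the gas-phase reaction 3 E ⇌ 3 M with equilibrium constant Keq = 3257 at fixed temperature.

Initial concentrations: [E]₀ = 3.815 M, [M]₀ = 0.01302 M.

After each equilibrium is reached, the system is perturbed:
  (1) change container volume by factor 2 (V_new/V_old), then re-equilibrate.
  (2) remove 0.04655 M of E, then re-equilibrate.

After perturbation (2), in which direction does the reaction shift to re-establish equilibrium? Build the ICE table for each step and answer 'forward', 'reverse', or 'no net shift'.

Direction: reverse

Q₀ = 3.9751e-08 vs Keq = 3257 ⇒ Q<K, forward
Step 1:
                  E         M
  Initial     3.815   0.01302
  Change     -3.573     3.573
  Equil      0.2419     3.586
  solve Keq expr → x = 1.191; check Q = 3257
Then change container volume by factor 2 (V_new/V_old).
Step 2:
                  E         M
  Initial     0.121     1.793
  Change          0         0
  Equil       0.121     1.793
  solve Keq expr → x = 0; check Q = 3257
Then remove 0.04655 M of E.
Step 3:
                  E         M
  Initial   0.07441     1.793
  Change    0.04361  -0.04361
  Equil       0.118     1.749
  solve Keq expr → x = -0.01454; check Q = 3257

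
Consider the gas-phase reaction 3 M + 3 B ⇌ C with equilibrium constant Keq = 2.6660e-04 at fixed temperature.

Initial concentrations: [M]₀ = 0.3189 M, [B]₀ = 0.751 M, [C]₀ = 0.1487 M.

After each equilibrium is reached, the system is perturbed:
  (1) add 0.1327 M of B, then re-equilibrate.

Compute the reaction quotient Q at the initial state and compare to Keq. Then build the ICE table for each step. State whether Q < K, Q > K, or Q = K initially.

Q₀ = 10.82 vs Keq = 2.6660e-04 ⇒ Q>K, reverse
Step 1:
                  M         B         C
  init       0.3189     0.751    0.1487
  Δ          0.4455    0.4455   -0.1485
  eq         0.7644     1.196 2.0395e-04
  solve Keq expr → x = -0.1485; check Q = 2.6660e-04
Then add 0.1327 M of B.
Step 2:
                  M         B         C
  init       0.7644     1.329 2.0395e-04
  Δ       -2.2582e-04 -2.2582e-04 7.5274e-05
  eq         0.7642     1.329 2.7923e-04
  solve Keq expr → x = 7.5274e-05; check Q = 2.6660e-04

Q₀ = 10.82; Q > K (proceeds reverse)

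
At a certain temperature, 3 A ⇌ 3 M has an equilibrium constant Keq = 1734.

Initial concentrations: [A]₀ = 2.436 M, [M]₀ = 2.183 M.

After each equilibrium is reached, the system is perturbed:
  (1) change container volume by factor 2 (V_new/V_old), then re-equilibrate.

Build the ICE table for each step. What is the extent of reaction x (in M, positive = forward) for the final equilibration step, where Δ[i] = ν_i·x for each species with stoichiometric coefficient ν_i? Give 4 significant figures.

x = 0 M

Q₀ = 0.7197 vs Keq = 1734 ⇒ Q<K, forward
Step 1:
                    A           M
  I             2.436       2.183
  C            -2.081       2.081
  E            0.3549       4.264
  solve Keq expr → x = 0.6937; check Q = 1734
Then change container volume by factor 2 (V_new/V_old).
Step 2:
                    A           M
  I            0.1775       2.132
  C                 0           0
  E            0.1775       2.132
  solve Keq expr → x = 0; check Q = 1734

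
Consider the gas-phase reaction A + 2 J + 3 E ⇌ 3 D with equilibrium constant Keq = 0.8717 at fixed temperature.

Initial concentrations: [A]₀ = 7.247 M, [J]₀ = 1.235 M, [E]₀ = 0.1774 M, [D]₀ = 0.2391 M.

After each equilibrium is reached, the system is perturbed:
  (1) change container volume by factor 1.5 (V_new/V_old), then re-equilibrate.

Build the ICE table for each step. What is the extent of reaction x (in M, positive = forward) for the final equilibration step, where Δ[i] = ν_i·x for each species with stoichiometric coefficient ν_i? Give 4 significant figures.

x = -0.008392 M

Q₀ = 0.2215 vs Keq = 0.8717 ⇒ Q<K, forward
Step 1:
                   A          J          E          D
  init         7.247      1.235     0.1774     0.2391
  Δ         -0.01426   -0.02851   -0.04277    0.04277
  eq           7.233      1.206     0.1346     0.2819
  solve Keq expr → x = 0.01426; check Q = 0.8717
Then change container volume by factor 1.5 (V_new/V_old).
Step 2:
                   A          J          E          D
  init         4.822     0.8043    0.08975     0.1879
  Δ         0.008392    0.01678    0.02518   -0.02518
  eq            4.83     0.8211     0.1149     0.1627
  solve Keq expr → x = -0.008392; check Q = 0.8717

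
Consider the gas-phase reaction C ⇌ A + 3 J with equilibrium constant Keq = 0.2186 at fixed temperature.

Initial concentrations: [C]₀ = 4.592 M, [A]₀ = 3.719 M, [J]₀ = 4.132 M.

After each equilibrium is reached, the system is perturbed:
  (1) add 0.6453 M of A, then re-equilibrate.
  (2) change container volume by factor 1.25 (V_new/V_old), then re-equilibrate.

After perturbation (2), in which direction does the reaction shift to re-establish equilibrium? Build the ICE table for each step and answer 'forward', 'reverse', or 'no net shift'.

Q₀ = 57.14 vs Keq = 0.2186 ⇒ Q>K, reverse
Step 1:
                   C          A          J
  Initial      4.592      3.719      4.132
  Change       1.116     -1.116     -3.349
  Equil        5.708      2.603     0.7827
  solve Keq expr → x = -1.116; check Q = 0.2186
Then add 0.6453 M of A.
Step 2:
                   C          A          J
  Initial      5.708      3.248     0.7827
  Change     0.01787   -0.01787   -0.05361
  Equil        5.726       3.23     0.7291
  solve Keq expr → x = -0.01787; check Q = 0.2186
Then change container volume by factor 1.25 (V_new/V_old).
Step 3:
                   C          A          J
  Initial      4.581      2.584     0.5833
  Change    -0.04635    0.04635     0.1391
  Equil        4.535       2.63     0.7223
  solve Keq expr → x = 0.04635; check Q = 0.2186

Direction: forward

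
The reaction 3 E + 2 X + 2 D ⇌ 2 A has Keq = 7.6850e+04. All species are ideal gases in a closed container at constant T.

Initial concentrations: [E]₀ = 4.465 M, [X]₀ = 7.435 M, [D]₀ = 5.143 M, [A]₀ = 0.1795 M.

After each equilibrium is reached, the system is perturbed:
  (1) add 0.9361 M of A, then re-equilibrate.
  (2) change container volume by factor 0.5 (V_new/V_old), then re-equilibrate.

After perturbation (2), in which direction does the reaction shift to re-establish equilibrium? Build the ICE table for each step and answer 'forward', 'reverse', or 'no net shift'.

Direction: forward

Q₀ = 2.4755e-07 vs Keq = 7.6850e+04 ⇒ Q<K, forward
Step 1:
                   E          X          D          A
  I            4.465      7.435      5.143     0.1795
  C           -4.454     -2.969     -2.969      2.969
  E           0.0111      4.466      2.174      3.149
  solve Keq expr → x = 1.485; check Q = 7.6850e+04
Then add 0.9361 M of A.
Step 2:
                   E          X          D          A
  I           0.0111      4.466      2.174      4.085
  C         0.002093   0.001395   0.001395  -0.001395
  E           0.0132      4.467      2.175      4.083
  solve Keq expr → x = -6.9754e-04; check Q = 7.6850e+04
Then change container volume by factor 0.5 (V_new/V_old).
Step 3:
                   E          X          D          A
  I          0.02639      8.934       4.35      8.167
  C         -0.01805   -0.01203   -0.01203    0.01203
  E         0.008344      8.922      4.338      8.179
  solve Keq expr → x = 0.006016; check Q = 7.6850e+04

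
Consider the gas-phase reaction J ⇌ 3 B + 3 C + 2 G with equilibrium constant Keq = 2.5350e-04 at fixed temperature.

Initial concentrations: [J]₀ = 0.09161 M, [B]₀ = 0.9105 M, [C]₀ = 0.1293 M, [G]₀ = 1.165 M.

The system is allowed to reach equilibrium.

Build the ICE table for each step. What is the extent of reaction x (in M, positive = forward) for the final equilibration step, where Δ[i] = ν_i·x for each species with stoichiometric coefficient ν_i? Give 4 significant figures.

x = -0.03108 M

Q₀ = 0.02417 vs Keq = 2.5350e-04 ⇒ Q>K, reverse
Step 1:
                  J         B         C         G
  Initial   0.09161    0.9105    0.1293     1.165
  Change    0.03108  -0.09325  -0.09325  -0.06217
  Equil      0.1227    0.8172   0.03605     1.103
  solve Keq expr → x = -0.03108; check Q = 2.5350e-04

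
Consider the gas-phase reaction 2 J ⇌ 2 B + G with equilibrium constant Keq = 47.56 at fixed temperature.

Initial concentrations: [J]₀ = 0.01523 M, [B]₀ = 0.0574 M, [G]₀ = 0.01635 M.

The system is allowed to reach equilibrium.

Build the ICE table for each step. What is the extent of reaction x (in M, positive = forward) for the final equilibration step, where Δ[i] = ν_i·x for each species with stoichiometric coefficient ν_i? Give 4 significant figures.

Q₀ = 0.2322 vs Keq = 47.56 ⇒ Q<K, forward
Step 1:
                    J           B           G
  I           0.01523      0.0574     0.01635
  C          -0.01366     0.01366    0.006831
  E          0.001569     0.07106     0.02318
  solve Keq expr → x = 0.006831; check Q = 47.56

x = 0.006831 M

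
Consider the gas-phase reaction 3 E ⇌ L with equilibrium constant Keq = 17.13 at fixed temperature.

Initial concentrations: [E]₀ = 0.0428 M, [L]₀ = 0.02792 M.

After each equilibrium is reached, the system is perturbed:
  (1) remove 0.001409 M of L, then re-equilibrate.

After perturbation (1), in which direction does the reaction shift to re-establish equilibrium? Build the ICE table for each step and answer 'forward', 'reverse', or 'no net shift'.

Direction: forward

Q₀ = 356.1 vs Keq = 17.13 ⇒ Q>K, reverse
Step 1:
                   E          L
  I           0.0428    0.02792
  C           0.0468    -0.0156
  E           0.0896    0.01232
  solve Keq expr → x = -0.0156; check Q = 17.13
Then remove 0.001409 M of L.
Step 2:
                   E          L
  I           0.0896    0.01091
  C        -0.001911 6.3715e-04
  E          0.08769    0.01155
  solve Keq expr → x = 6.3715e-04; check Q = 17.13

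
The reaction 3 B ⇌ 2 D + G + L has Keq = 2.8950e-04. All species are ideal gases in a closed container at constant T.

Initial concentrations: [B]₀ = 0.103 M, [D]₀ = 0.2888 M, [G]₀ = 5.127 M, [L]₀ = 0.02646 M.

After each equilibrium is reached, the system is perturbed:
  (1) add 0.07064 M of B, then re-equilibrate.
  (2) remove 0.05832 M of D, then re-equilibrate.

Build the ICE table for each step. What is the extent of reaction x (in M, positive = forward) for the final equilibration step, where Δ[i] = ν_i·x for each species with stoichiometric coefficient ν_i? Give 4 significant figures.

Q₀ = 10.35 vs Keq = 2.8950e-04 ⇒ Q>K, reverse
Step 1:
                   B          D          G          L
  I            0.103     0.2888      5.127    0.02646
  C          0.07936   -0.05291   -0.02645   -0.02645
  E           0.1824     0.2359      5.101 6.1859e-06
  solve Keq expr → x = -0.02645; check Q = 2.8950e-04
Then add 0.07064 M of B.
Step 2:
                   B          D          G          L
  I            0.253     0.2359      5.101 6.1859e-06
  C       -3.0971e-05 2.0647e-05 1.0324e-05 1.0324e-05
  E            0.253     0.2359      5.101 1.6510e-05
  solve Keq expr → x = 1.0324e-05; check Q = 2.8950e-04
Then remove 0.05832 M of D.
Step 3:
                   B          D          G          L
  I            0.253     0.1776      5.101 1.6510e-05
  C       -3.7807e-05 2.5204e-05 1.2602e-05 1.2602e-05
  E           0.2529     0.1776      5.101 2.9112e-05
  solve Keq expr → x = 1.2602e-05; check Q = 2.8950e-04

x = 1.2602e-05 M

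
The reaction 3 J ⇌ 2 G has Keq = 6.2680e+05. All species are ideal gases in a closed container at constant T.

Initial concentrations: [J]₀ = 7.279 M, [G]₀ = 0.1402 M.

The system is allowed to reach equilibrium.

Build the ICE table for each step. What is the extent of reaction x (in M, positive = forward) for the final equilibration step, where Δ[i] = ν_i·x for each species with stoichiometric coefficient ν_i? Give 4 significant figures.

Q₀ = 5.0966e-05 vs Keq = 6.2680e+05 ⇒ Q<K, forward
Step 1:
                   J          G
  I            7.279     0.1402
  C           -7.245       4.83
  E          0.03403       4.97
  solve Keq expr → x = 2.415; check Q = 6.2680e+05

x = 2.415 M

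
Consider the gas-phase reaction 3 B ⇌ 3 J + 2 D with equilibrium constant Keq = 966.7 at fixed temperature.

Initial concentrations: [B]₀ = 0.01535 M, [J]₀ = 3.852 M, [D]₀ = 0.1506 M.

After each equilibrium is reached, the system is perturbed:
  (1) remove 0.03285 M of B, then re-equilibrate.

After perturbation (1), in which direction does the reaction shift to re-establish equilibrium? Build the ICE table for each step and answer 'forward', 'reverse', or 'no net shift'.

Direction: reverse

Q₀ = 3.5841e+05 vs Keq = 966.7 ⇒ Q>K, reverse
Step 1:
                   B          J          D
  init       0.01535      3.852     0.1506
  Δ          0.06942   -0.06942   -0.04628
  eq         0.08477      3.783     0.1043
  solve Keq expr → x = -0.02314; check Q = 966.7
Then remove 0.03285 M of B.
Step 2:
                   B          J          D
  init       0.05192      3.783     0.1043
  Δ          0.02362   -0.02362   -0.01574
  eq         0.07554      3.759    0.08857
  solve Keq expr → x = -0.007872; check Q = 966.7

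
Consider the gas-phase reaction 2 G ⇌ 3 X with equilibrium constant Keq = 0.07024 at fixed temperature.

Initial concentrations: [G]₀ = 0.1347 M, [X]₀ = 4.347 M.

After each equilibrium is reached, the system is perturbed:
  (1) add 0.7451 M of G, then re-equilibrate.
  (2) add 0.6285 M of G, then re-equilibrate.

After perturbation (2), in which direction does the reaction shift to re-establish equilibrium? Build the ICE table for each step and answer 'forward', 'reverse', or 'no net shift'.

Q₀ = 4527 vs Keq = 0.07024 ⇒ Q>K, reverse
Step 1:
                    G           X
  init         0.1347       4.347
  Δ             2.388      -3.582
  eq            2.523      0.7647
  solve Keq expr → x = -1.194; check Q = 0.07024
Then add 0.7451 M of G.
Step 2:
                    G           X
  init          3.268      0.7647
  Δ          -0.08538      0.1281
  eq            3.183      0.8927
  solve Keq expr → x = 0.04269; check Q = 0.07024
Then add 0.6285 M of G.
Step 3:
                    G           X
  init          3.811      0.8927
  Δ          -0.06797       0.102
  eq            3.743      0.9947
  solve Keq expr → x = 0.03399; check Q = 0.07024

Direction: forward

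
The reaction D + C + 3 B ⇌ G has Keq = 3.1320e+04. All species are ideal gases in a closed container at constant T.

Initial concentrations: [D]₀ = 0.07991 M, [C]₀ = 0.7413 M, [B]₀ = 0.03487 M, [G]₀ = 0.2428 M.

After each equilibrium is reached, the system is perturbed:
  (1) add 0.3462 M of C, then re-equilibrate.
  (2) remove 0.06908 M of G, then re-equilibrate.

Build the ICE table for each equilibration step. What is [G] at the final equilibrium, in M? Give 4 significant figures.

[G]_eq = 0.1722 M

Q₀ = 9.6671e+04 vs Keq = 3.1320e+04 ⇒ Q>K, reverse
Step 1:
                   D          C          B          G
  init       0.07991     0.7413    0.03487     0.2428
  Δ         0.004826   0.004826    0.01448  -0.004826
  eq         0.08474     0.7461    0.04935      0.238
  solve Keq expr → x = -0.004826; check Q = 3.1320e+04
Then add 0.3462 M of C.
Step 2:
                   D          C          B          G
  init       0.08474      1.092    0.04935      0.238
  Δ        -0.001813  -0.001813  -0.005438   0.001813
  eq         0.08292      1.091    0.04391     0.2398
  solve Keq expr → x = 0.001813; check Q = 3.1320e+04
Then remove 0.06908 M of G.
Step 3:
                   D          C          B          G
  init       0.08292      1.091    0.04391     0.1707
  Δ        -0.001448  -0.001448  -0.004343   0.001448
  eq         0.08148      1.089    0.03957     0.1722
  solve Keq expr → x = 0.001448; check Q = 3.1320e+04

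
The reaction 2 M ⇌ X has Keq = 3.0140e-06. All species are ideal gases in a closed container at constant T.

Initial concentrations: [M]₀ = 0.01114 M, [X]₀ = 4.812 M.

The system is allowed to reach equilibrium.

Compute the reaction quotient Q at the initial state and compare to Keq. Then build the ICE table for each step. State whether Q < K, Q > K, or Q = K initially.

Q₀ = 3.8775e+04; Q > K (proceeds reverse)

Q₀ = 3.8775e+04 vs Keq = 3.0140e-06 ⇒ Q>K, reverse
Step 1:
                   M          X
  I          0.01114      4.812
  C            9.623     -4.812
  E            9.635 2.7977e-04
  solve Keq expr → x = -4.812; check Q = 3.0140e-06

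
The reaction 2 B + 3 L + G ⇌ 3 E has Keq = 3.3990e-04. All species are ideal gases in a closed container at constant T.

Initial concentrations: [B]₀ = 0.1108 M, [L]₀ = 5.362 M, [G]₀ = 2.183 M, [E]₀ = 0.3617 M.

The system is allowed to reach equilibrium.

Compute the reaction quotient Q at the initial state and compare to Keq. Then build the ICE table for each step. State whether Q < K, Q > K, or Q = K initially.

Q₀ = 0.01145; Q > K (proceeds reverse)

Q₀ = 0.01145 vs Keq = 3.3990e-04 ⇒ Q>K, reverse
Step 1:
                   B          L          G          E
  I           0.1108      5.362      2.183     0.3617
  C           0.1158     0.1738    0.05792    -0.1738
  E           0.2266      5.536      2.241     0.1879
  solve Keq expr → x = -0.05792; check Q = 3.3990e-04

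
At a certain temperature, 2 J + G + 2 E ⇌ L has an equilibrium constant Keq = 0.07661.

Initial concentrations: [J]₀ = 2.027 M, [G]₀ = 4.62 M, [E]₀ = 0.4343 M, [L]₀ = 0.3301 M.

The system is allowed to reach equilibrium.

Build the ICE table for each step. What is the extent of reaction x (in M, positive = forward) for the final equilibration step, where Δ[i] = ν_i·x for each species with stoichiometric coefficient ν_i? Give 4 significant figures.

x = -0.01303 M

Q₀ = 0.0922 vs Keq = 0.07661 ⇒ Q>K, reverse
Step 1:
                    J           G           E           L
  Initial       2.027        4.62      0.4343      0.3301
  Change      0.02606     0.01303     0.02606    -0.01303
  Equil         2.053       4.633      0.4604      0.3171
  solve Keq expr → x = -0.01303; check Q = 0.07661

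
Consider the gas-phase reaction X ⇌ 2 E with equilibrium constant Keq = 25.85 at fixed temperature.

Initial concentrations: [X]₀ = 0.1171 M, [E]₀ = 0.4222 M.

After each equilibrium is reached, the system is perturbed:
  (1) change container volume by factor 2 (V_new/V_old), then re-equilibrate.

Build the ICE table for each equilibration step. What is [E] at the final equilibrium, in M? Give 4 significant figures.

[E]_eq = 0.3203 M

Q₀ = 1.522 vs Keq = 25.85 ⇒ Q<K, forward
Step 1:
                  X         E
  I          0.1171    0.4222
  C         -0.1019    0.2039
  E         0.01516    0.6261
  solve Keq expr → x = 0.1019; check Q = 25.85
Then change container volume by factor 2 (V_new/V_old).
Step 2:
                  X         E
  I        0.007582     0.313
  C       -0.003614  0.007227
  E        0.003968    0.3203
  solve Keq expr → x = 0.003614; check Q = 25.85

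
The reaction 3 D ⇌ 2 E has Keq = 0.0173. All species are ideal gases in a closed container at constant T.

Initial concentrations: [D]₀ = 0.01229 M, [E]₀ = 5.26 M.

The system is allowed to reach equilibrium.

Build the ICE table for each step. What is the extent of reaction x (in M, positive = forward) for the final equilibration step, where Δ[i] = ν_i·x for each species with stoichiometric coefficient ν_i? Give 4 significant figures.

Q₀ = 1.4904e+07 vs Keq = 0.0173 ⇒ Q>K, reverse
Step 1:
                    D           E
  I           0.01229        5.26
  C             5.403      -3.602
  E             5.416       1.658
  solve Keq expr → x = -1.801; check Q = 0.0173

x = -1.801 M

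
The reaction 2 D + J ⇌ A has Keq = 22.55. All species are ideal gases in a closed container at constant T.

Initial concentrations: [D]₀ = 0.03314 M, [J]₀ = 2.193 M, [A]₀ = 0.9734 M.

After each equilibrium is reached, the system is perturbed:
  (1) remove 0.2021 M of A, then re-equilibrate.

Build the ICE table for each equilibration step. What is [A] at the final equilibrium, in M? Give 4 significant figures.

Q₀ = 404.2 vs Keq = 22.55 ⇒ Q>K, reverse
Step 1:
                    D           J           A
  I           0.03314       2.193      0.9734
  C            0.1019     0.05094    -0.05094
  E             0.135       2.244      0.9225
  solve Keq expr → x = -0.05094; check Q = 22.55
Then remove 0.2021 M of A.
Step 2:
                    D           J           A
  I             0.135       2.244      0.7204
  C          -0.01489   -0.007445    0.007445
  E            0.1201       2.236      0.7278
  solve Keq expr → x = 0.007445; check Q = 22.55

[A]_eq = 0.7278 M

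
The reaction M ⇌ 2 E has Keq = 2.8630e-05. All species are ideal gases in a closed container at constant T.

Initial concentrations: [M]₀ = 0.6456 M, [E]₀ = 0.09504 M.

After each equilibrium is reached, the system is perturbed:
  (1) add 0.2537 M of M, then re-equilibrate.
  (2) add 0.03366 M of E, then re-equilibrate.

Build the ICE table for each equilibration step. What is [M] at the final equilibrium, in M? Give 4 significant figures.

[M]_eq = 0.961 M

Q₀ = 0.01399 vs Keq = 2.8630e-05 ⇒ Q>K, reverse
Step 1:
                    M           E
  I            0.6456     0.09504
  C            0.0453    -0.09059
  E            0.6909    0.004448
  solve Keq expr → x = -0.0453; check Q = 2.8630e-05
Then add 0.2537 M of M.
Step 2:
                    M           E
  I            0.9446    0.004448
  C       -3.7591e-04  7.5182e-04
  E            0.9442    0.005199
  solve Keq expr → x = 3.7591e-04; check Q = 2.8630e-05
Then add 0.03366 M of E.
Step 3:
                    M           E
  I            0.9442     0.03886
  C           0.01681    -0.03361
  E             0.961    0.005245
  solve Keq expr → x = -0.01681; check Q = 2.8630e-05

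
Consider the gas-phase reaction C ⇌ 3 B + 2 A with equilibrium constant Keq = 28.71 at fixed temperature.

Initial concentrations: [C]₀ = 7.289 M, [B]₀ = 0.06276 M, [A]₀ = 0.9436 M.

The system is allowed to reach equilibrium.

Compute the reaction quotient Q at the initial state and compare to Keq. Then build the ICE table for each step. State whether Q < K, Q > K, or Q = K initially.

Q₀ = 3.0197e-05; Q < K (proceeds forward)

Q₀ = 3.0197e-05 vs Keq = 28.71 ⇒ Q<K, forward
Step 1:
                  C         B         A
  init        7.289   0.06276    0.9436
  Δ         -0.9301      2.79      1.86
  eq          6.359     2.853     2.804
  solve Keq expr → x = 0.9301; check Q = 28.71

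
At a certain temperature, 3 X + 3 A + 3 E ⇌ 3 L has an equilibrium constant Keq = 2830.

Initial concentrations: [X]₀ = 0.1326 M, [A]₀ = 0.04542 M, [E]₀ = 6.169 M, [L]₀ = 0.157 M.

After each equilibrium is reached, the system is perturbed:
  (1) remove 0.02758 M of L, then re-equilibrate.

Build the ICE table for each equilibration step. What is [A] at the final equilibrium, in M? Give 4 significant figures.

Q₀ = 75.45 vs Keq = 2830 ⇒ Q<K, forward
Step 1:
                  X         A         E         L
  I          0.1326   0.04542     6.169     0.157
  C        -0.02574  -0.02574  -0.02574   0.02574
  E          0.1069   0.01968     6.143    0.1827
  solve Keq expr → x = 0.00858; check Q = 2830
Then remove 0.02758 M of L.
Step 2:
                  X         A         E         L
  I          0.1069   0.01968     6.143    0.1552
  C       -0.002334 -0.002334 -0.002334  0.002334
  E          0.1045   0.01735     6.141    0.1575
  solve Keq expr → x = 7.7787e-04; check Q = 2830

[A]_eq = 0.01735 M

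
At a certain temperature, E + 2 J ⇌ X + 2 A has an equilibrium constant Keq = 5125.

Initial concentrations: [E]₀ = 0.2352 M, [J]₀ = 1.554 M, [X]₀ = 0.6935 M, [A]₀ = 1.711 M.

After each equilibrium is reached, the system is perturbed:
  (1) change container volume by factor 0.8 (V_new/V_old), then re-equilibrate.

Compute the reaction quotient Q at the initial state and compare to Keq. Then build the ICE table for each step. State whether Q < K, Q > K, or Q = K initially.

Q₀ = 3.574 vs Keq = 5125 ⇒ Q<K, forward
Step 1:
                  E         J         X         A
  Initial    0.2352     1.554    0.6935     1.711
  Change    -0.2345   -0.4689    0.2345    0.4689
  Equil   7.3083e-04     1.085     0.928      2.18
  solve Keq expr → x = 0.2345; check Q = 5125
Then change container volume by factor 0.8 (V_new/V_old).
Step 2:
                  E         J         X         A
  Initial 9.1354e-04     1.356      1.16     2.725
  Change          0         0         0         0
  Equil   9.1354e-04     1.356      1.16     2.725
  solve Keq expr → x = 0; check Q = 5125

Q₀ = 3.574; Q < K (proceeds forward)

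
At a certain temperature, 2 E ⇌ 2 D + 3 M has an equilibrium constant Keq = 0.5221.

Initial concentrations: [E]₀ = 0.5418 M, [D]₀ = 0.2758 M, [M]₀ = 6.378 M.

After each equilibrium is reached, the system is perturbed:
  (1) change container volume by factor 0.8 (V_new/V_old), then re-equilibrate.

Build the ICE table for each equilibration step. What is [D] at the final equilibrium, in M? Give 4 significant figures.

[D]_eq = 0.03468 M

Q₀ = 67.23 vs Keq = 0.5221 ⇒ Q>K, reverse
Step 1:
                    E           D           M
  init         0.5418      0.2758       6.378
  Δ            0.2377     -0.2377     -0.3565
  eq           0.7795     0.03812       6.021
  solve Keq expr → x = -0.1188; check Q = 0.5221
Then change container volume by factor 0.8 (V_new/V_old).
Step 2:
                    E           D           M
  init         0.9744     0.04765       7.527
  Δ           0.01297    -0.01297    -0.01945
  eq           0.9873     0.03468       7.507
  solve Keq expr → x = -0.006483; check Q = 0.5221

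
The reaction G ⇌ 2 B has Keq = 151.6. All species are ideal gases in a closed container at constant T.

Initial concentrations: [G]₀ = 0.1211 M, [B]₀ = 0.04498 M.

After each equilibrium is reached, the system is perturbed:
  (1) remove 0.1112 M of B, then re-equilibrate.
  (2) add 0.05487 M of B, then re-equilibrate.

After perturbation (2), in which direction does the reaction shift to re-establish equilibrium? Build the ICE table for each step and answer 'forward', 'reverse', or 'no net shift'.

Direction: reverse

Q₀ = 0.01671 vs Keq = 151.6 ⇒ Q<K, forward
Step 1:
                    G           B
  I            0.1211     0.04498
  C           -0.1206      0.2411
  E        5.3993e-04      0.2861
  solve Keq expr → x = 0.1206; check Q = 151.6
Then remove 0.1112 M of B.
Step 2:
                    G           B
  I        5.3993e-04      0.1749
  C       -3.3659e-04  6.7318e-04
  E        2.0334e-04      0.1756
  solve Keq expr → x = 3.3659e-04; check Q = 151.6
Then add 0.05487 M of B.
Step 3:
                    G           B
  I        2.0334e-04      0.2304
  C        1.4607e-04 -2.9213e-04
  E        3.4940e-04      0.2302
  solve Keq expr → x = -1.4607e-04; check Q = 151.6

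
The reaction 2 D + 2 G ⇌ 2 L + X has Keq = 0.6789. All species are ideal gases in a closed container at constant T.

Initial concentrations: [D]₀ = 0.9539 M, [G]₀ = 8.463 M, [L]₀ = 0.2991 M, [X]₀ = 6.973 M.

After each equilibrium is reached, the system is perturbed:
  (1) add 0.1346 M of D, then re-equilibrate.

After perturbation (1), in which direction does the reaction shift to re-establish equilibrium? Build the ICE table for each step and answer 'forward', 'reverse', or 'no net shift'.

Q₀ = 0.009572 vs Keq = 0.6789 ⇒ Q<K, forward
Step 1:
                   D          G          L          X
  init        0.9539      8.463     0.2991      6.973
  Δ          -0.5862    -0.5862     0.5862     0.2931
  eq          0.3677      7.877     0.8853      7.266
  solve Keq expr → x = 0.2931; check Q = 0.6789
Then add 0.1346 M of D.
Step 2:
                   D          G          L          X
  init        0.5023      7.877     0.8853      7.266
  Δ         -0.09085   -0.09085    0.09085    0.04543
  eq          0.4114      7.786     0.9762      7.312
  solve Keq expr → x = 0.04543; check Q = 0.6789

Direction: forward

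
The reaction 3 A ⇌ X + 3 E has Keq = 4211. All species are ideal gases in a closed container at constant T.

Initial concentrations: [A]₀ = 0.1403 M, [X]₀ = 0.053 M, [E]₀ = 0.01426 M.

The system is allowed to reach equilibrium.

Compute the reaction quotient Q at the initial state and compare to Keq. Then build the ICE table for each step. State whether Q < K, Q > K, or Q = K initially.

Q₀ = 5.5650e-05 vs Keq = 4211 ⇒ Q<K, forward
Step 1:
                   A          X          E
  Initial     0.1403      0.053    0.01426
  Change      -0.136    0.04533      0.136
  Equil     0.004295    0.09833     0.1503
  solve Keq expr → x = 0.04533; check Q = 4211

Q₀ = 5.5650e-05; Q < K (proceeds forward)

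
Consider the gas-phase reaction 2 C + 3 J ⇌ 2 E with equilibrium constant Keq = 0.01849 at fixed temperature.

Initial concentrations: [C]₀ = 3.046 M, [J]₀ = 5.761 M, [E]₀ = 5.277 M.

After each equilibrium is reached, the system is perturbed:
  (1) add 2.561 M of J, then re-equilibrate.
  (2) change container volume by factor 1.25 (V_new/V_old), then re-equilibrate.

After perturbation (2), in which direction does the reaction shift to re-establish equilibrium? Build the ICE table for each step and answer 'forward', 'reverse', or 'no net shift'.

Q₀ = 0.0157 vs Keq = 0.01849 ⇒ Q<K, forward
Step 1:
                    C           J           E
  I             3.046       5.761       5.277
  C          -0.08935      -0.134     0.08935
  E             2.957       5.627       5.366
  solve Keq expr → x = 0.04468; check Q = 0.01849
Then add 2.561 M of J.
Step 2:
                    C           J           E
  I             2.957       8.188       5.366
  C           -0.6608     -0.9912      0.6608
  E             2.296       7.197       6.027
  solve Keq expr → x = 0.3304; check Q = 0.01849
Then change container volume by factor 1.25 (V_new/V_old).
Step 3:
                    C           J           E
  I             1.837       5.757       4.822
  C             0.306       0.459      -0.306
  E             2.143       6.216       4.516
  solve Keq expr → x = -0.153; check Q = 0.01849

Direction: reverse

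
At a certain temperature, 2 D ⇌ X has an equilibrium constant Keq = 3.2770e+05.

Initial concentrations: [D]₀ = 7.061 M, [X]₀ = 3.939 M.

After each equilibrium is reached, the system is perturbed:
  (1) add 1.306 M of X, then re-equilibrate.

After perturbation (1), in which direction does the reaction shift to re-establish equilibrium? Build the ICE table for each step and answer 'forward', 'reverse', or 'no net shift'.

Q₀ = 0.079 vs Keq = 3.2770e+05 ⇒ Q<K, forward
Step 1:
                  D         X
  Initial     7.061     3.939
  Change     -7.056     3.528
  Equil    0.004774     7.467
  solve Keq expr → x = 3.528; check Q = 3.2770e+05
Then add 1.306 M of X.
Step 2:
                  D         X
  Initial  0.004774     8.773
  Change  4.0057e-04 -2.0029e-04
  Equil    0.005174     8.773
  solve Keq expr → x = -2.0029e-04; check Q = 3.2770e+05

Direction: reverse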